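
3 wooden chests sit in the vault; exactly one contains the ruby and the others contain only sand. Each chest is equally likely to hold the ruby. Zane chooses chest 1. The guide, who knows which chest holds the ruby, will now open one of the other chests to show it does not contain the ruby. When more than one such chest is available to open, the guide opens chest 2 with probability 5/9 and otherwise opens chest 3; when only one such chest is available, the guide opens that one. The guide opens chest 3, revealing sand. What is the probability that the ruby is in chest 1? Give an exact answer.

4/13

Consider each possible location of the ruby in turn.
If it is in chest 1 (prior 1/3): chest 2 is available but not opened, probability 4/9; weight (1/3)·(4/9) = 4/27.
If it is in chest 2 (prior 1/3): only chest 3 is available, probability 1; weight (1/3)·1 = 1/3.
If it is in chest 3 (prior 1/3): the guide opened chest 3, so this case is ruled out; weight (1/3)·0 = 0.
The weights sum to 13/27.
So P(the ruby in chest 1 | the guide opened chest 3) = (4/27) / (13/27) = 4/13.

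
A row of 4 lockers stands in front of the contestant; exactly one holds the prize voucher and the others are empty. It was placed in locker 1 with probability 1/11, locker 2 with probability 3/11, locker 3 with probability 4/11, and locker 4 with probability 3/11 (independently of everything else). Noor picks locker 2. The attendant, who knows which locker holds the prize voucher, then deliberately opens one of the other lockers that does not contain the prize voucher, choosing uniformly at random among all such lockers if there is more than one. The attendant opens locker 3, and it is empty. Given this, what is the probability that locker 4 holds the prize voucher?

Apply Bayes' rule, conditioning on where the prize voucher actually is.
If it is in locker 1 (prior 1/11): the attendant has 2 equally likely choices, so probability 1/2; weight (1/11)·(1/2) = 1/22.
If it is in locker 2 (prior 3/11): the attendant has 3 equally likely choices, so probability 1/3; weight (3/11)·(1/3) = 1/11.
If it is in locker 3 (prior 4/11): the attendant opened locker 3, so this case is ruled out; weight (4/11)·0 = 0.
If it is in locker 4 (prior 3/11): the attendant has 2 equally likely choices, so probability 1/2; weight (3/11)·(1/2) = 3/22.
The weights sum to 3/11.
So P(the prize voucher in locker 4 | the attendant opened locker 3) = (3/22) / (3/11) = 1/2.

1/2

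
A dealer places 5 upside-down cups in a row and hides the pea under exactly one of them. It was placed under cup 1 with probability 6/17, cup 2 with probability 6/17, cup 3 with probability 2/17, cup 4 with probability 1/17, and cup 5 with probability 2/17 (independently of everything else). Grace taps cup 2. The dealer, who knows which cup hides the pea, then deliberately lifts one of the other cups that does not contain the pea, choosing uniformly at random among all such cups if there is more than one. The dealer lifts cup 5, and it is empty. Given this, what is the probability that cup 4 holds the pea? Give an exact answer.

Apply Bayes' rule, conditioning on where the pea actually is.
If it is under cup 1 (prior 6/17): the dealer has 3 equally likely choices, so probability 1/3; weight (6/17)·(1/3) = 2/17.
If it is under cup 2 (prior 6/17): the dealer has 4 equally likely choices, so probability 1/4; weight (6/17)·(1/4) = 3/34.
If it is under cup 3 (prior 2/17): the dealer has 3 equally likely choices, so probability 1/3; weight (2/17)·(1/3) = 2/51.
If it is under cup 4 (prior 1/17): the dealer has 3 equally likely choices, so probability 1/3; weight (1/17)·(1/3) = 1/51.
If it is under cup 5 (prior 2/17): the dealer opened cup 5, so this case is ruled out; weight (2/17)·0 = 0.
The weights sum to 9/34.
So P(the pea under cup 4 | the dealer opened cup 5) = (1/51) / (9/34) = 2/27.

2/27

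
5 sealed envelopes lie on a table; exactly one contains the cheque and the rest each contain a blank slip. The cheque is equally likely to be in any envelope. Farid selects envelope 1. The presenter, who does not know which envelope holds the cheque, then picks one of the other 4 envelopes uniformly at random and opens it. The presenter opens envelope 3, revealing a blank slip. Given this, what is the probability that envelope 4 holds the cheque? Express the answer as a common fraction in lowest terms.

Because the presenter chose which envelope to open without knowing where the cheque is, the choice is independent of the prize location. Learning that envelope 3 does not hold the cheque simply rules out that one location and leaves the remaining 4 envelopes still equally likely by symmetry.
So P(the cheque in envelope 4) = 1/4.

1/4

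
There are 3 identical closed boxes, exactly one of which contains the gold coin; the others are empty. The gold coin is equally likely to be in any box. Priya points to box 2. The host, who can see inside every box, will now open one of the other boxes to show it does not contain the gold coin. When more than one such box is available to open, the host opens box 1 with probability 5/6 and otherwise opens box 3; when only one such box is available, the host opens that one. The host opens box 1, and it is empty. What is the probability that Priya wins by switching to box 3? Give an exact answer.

Condition on the true location of the gold coin.
If it is in box 1 (prior 1/3): the host opened box 1, so this case is ruled out; weight (1/3)·0 = 0.
If it is in box 2 (prior 1/3): box 1 is available, opened with probability 5/6; weight (1/3)·(5/6) = 5/18.
If it is in box 3 (prior 1/3): only box 1 is available, probability 1; weight (1/3)·1 = 1/3.
The weights sum to 11/18.
So P(the gold coin in box 3 | the host opened box 1) = (1/3) / (11/18) = 6/11.

6/11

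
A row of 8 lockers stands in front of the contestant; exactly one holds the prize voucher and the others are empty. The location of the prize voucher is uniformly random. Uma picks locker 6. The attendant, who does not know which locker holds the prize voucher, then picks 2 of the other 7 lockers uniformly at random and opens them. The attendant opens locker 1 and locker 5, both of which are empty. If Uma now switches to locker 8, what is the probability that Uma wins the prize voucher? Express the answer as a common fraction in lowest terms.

Because the attendant chose which lockers to open without knowing where the prize voucher is, the choice is independent of the prize location. Learning that none of the 2 opened lockers holds the prize voucher simply rules out those 2 locations and leaves the remaining 6 lockers still equally likely by symmetry.
So P(the prize voucher in locker 8) = 1/6.

1/6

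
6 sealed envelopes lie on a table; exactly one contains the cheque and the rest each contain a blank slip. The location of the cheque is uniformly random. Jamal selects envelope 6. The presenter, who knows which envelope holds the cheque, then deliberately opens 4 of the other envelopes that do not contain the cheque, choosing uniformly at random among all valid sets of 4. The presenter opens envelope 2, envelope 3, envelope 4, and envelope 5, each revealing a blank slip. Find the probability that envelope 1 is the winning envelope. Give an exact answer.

5/6

Apply Bayes' rule, conditioning on where the cheque actually is.
If it is in envelope 1 (prior 1/6): the presenter has no choice, probability 1; weight (1/6)·1 = 1/6.
If it is in any of envelopes 2, 3, 4, and 5 (prior 1/6 each): that envelope was opened and seen not to hold the prize — ruled out; weight (1/6)·0 = 0 each.
If it is in envelope 6 (prior 1/6): the presenter has 5 equally likely choices, so probability 1/5; weight (1/6)·(1/5) = 1/30.
The weights sum to 1/5.
So P(the cheque in envelope 1 | the presenter opened envelope 2, envelope 3, envelope 4, and envelope 5) = (1/6) / (1/5) = 5/6.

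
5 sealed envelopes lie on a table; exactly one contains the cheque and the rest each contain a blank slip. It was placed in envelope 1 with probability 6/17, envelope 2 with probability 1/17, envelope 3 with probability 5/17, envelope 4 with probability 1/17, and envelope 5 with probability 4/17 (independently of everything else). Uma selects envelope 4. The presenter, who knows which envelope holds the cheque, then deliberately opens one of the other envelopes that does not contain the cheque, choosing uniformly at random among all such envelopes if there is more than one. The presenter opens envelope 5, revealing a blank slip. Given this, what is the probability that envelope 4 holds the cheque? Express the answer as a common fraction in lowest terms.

1/17

Consider each possible location of the cheque in turn.
If it is in envelope 1 (prior 6/17): the presenter has 3 equally likely choices, so probability 1/3; weight (6/17)·(1/3) = 2/17.
If it is in envelope 2 (prior 1/17): the presenter has 3 equally likely choices, so probability 1/3; weight (1/17)·(1/3) = 1/51.
If it is in envelope 3 (prior 5/17): the presenter has 3 equally likely choices, so probability 1/3; weight (5/17)·(1/3) = 5/51.
If it is in envelope 4 (prior 1/17): the presenter has 4 equally likely choices, so probability 1/4; weight (1/17)·(1/4) = 1/68.
If it is in envelope 5 (prior 4/17): the presenter opened envelope 5, so this case is ruled out; weight (4/17)·0 = 0.
The weights sum to 1/4.
So P(the cheque in envelope 4 | the presenter opened envelope 5) = (1/68) / (1/4) = 1/17.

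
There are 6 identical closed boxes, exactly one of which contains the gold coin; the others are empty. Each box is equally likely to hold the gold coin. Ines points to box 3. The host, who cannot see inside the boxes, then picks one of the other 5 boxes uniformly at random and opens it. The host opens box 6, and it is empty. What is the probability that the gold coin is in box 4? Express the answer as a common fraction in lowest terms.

Condition on the true location of the gold coin.
If it is in any of boxes 1, 2, 3, 4, and 5 (prior 1/6 each): the host picks box 6 with probability 1/5 regardless, and it is not the prize; weight (1/6)·(1/5) = 1/30 each.
If it is in box 6 (prior 1/6): the host opened box 6, so this case is ruled out; weight (1/6)·0 = 0.
The weights sum to 1/6.
So P(the gold coin in box 4 | the host opened box 6) = (1/30) / (1/6) = 1/5.

1/5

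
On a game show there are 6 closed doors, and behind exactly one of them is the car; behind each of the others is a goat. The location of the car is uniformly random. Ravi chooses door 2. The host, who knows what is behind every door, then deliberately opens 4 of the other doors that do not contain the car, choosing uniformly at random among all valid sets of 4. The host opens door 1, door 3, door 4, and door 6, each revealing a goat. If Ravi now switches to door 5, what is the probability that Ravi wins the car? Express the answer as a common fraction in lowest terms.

Consider each possible location of the car in turn.
If it is behind any of doors 1, 3, 4, and 6 (prior 1/6 each): that door was opened and seen not to hold the prize — ruled out; weight (1/6)·0 = 0 each.
If it is behind door 2 (prior 1/6): the host has 5 equally likely choices, so probability 1/5; weight (1/6)·(1/5) = 1/30.
If it is behind door 5 (prior 1/6): the host has no choice, probability 1; weight (1/6)·1 = 1/6.
The weights sum to 1/5.
So P(the car behind door 5 | the host opened door 1, door 3, door 4, and door 6) = (1/6) / (1/5) = 5/6.

5/6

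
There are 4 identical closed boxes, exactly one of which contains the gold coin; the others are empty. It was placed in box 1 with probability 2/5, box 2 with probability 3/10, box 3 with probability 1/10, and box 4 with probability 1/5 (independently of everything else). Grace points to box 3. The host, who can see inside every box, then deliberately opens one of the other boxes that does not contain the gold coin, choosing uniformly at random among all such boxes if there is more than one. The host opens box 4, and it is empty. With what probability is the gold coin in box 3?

2/23

Condition on the true location of the gold coin.
If it is in box 1 (prior 2/5): the host has 2 equally likely choices, so probability 1/2; weight (2/5)·(1/2) = 1/5.
If it is in box 2 (prior 3/10): the host has 2 equally likely choices, so probability 1/2; weight (3/10)·(1/2) = 3/20.
If it is in box 3 (prior 1/10): the host has 3 equally likely choices, so probability 1/3; weight (1/10)·(1/3) = 1/30.
If it is in box 4 (prior 1/5): the host opened box 4, so this case is ruled out; weight (1/5)·0 = 0.
The weights sum to 23/60.
So P(the gold coin in box 3 | the host opened box 4) = (1/30) / (23/60) = 2/23.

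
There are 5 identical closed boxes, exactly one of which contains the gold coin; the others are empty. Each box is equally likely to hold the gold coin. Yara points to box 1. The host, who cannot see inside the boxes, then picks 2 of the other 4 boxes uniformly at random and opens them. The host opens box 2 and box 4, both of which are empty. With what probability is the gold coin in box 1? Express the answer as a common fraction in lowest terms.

1/3

Because the host chose which boxes to open without knowing where the gold coin is, the choice is independent of the prize location. Learning that none of the 2 opened boxes holds the gold coin simply rules out those 2 locations and leaves the remaining 3 boxes still equally likely by symmetry.
So P(the gold coin in box 1) = 1/3.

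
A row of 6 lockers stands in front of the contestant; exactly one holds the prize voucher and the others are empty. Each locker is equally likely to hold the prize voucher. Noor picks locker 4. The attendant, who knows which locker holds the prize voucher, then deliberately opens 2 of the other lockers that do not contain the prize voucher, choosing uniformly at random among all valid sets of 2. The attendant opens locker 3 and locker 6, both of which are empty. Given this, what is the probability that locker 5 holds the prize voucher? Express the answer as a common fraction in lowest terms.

5/18

Apply Bayes' rule, conditioning on where the prize voucher actually is.
If it is in any of lockers 1, 2, and 5 (prior 1/6 each): the attendant has 6 equally likely choices, so probability 1/6; weight (1/6)·(1/6) = 1/36 each.
If it is in either of lockers 3 and 6 (prior 1/6 each): that locker was opened and seen not to hold the prize — ruled out; weight (1/6)·0 = 0 each.
If it is in locker 4 (prior 1/6): the attendant has 10 equally likely choices, so probability 1/10; weight (1/6)·(1/10) = 1/60.
The weights sum to 1/10.
So P(the prize voucher in locker 5 | the attendant opened locker 3 and locker 6) = (1/36) / (1/10) = 5/18.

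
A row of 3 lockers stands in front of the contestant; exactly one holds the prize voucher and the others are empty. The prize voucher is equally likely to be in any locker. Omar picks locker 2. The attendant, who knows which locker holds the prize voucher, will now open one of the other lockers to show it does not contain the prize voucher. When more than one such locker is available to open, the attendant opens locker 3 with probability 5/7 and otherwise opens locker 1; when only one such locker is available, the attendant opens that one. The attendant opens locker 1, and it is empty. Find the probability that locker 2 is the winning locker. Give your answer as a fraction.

2/9

Consider each possible location of the prize voucher in turn.
If it is in locker 1 (prior 1/3): the attendant opened locker 1, so this case is ruled out; weight (1/3)·0 = 0.
If it is in locker 2 (prior 1/3): locker 3 is available but not opened, probability 2/7; weight (1/3)·(2/7) = 2/21.
If it is in locker 3 (prior 1/3): only locker 1 is available, probability 1; weight (1/3)·1 = 1/3.
The weights sum to 3/7.
So P(the prize voucher in locker 2 | the attendant opened locker 1) = (2/21) / (3/7) = 2/9.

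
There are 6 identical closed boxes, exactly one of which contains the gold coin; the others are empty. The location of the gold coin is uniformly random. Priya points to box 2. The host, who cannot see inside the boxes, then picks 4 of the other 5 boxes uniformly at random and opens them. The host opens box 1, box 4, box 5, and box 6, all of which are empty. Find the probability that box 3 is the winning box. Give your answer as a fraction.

Consider each possible location of the gold coin in turn.
If it is in any of boxes 1, 4, 5, and 6 (prior 1/6 each): that box was opened and seen not to hold the prize — ruled out; weight (1/6)·0 = 0 each.
If it is in either of boxes 2 and 3 (prior 1/6 each): the host picks exactly this set with probability 1/5 regardless, and none is the prize; weight (1/6)·(1/5) = 1/30 each.
The weights sum to 1/15.
So P(the gold coin in box 3 | the host opened box 1, box 4, box 5, and box 6) = (1/30) / (1/15) = 1/2.

1/2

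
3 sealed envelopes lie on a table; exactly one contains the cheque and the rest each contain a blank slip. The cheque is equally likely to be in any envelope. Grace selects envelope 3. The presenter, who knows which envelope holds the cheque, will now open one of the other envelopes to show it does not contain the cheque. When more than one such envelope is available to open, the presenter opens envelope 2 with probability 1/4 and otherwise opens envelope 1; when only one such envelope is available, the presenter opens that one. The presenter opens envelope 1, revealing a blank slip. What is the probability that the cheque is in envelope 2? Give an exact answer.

4/7

Apply Bayes' rule, conditioning on where the cheque actually is.
If it is in envelope 1 (prior 1/3): the presenter opened envelope 1, so this case is ruled out; weight (1/3)·0 = 0.
If it is in envelope 2 (prior 1/3): only envelope 1 is available, probability 1; weight (1/3)·1 = 1/3.
If it is in envelope 3 (prior 1/3): envelope 2 is available but not opened, probability 3/4; weight (1/3)·(3/4) = 1/4.
The weights sum to 7/12.
So P(the cheque in envelope 2 | the presenter opened envelope 1) = (1/3) / (7/12) = 4/7.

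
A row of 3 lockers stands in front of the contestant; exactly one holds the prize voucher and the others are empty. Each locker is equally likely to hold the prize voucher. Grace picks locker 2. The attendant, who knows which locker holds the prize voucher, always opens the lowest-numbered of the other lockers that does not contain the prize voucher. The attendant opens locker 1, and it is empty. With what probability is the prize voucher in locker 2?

1/2

Condition on the true location of the prize voucher.
If it is in locker 1 (prior 1/3): the attendant opened locker 1, so this case is ruled out; weight (1/3)·0 = 0.
If it is in either of lockers 2 and 3 (prior 1/3 each): locker 1 is the lowest-numbered option available, probability 1; weight (1/3)·1 = 1/3 each.
The weights sum to 2/3.
So P(the prize voucher in locker 2 | the attendant opened locker 1) = (1/3) / (2/3) = 1/2.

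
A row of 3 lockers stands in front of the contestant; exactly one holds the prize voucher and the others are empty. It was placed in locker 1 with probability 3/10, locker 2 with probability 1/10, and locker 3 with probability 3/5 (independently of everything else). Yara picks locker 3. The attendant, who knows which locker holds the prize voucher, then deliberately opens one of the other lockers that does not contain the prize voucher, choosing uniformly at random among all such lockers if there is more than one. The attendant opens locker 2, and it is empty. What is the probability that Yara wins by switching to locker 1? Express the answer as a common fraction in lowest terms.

1/2

Condition on the true location of the prize voucher.
If it is in locker 1 (prior 3/10): the attendant has no choice, probability 1; weight (3/10)·1 = 3/10.
If it is in locker 2 (prior 1/10): the attendant opened locker 2, so this case is ruled out; weight (1/10)·0 = 0.
If it is in locker 3 (prior 3/5): the attendant has 2 equally likely choices, so probability 1/2; weight (3/5)·(1/2) = 3/10.
The weights sum to 3/5.
So P(the prize voucher in locker 1 | the attendant opened locker 2) = (3/10) / (3/5) = 1/2.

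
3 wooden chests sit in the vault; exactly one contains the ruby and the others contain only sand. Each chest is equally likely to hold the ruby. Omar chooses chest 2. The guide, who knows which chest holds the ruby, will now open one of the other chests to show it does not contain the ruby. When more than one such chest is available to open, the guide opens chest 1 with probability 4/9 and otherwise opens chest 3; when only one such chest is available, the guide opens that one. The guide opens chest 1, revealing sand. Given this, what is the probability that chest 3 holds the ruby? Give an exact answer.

9/13

Condition on the true location of the ruby.
If it is in chest 1 (prior 1/3): the guide opened chest 1, so this case is ruled out; weight (1/3)·0 = 0.
If it is in chest 2 (prior 1/3): chest 1 is available, opened with probability 4/9; weight (1/3)·(4/9) = 4/27.
If it is in chest 3 (prior 1/3): only chest 1 is available, probability 1; weight (1/3)·1 = 1/3.
The weights sum to 13/27.
So P(the ruby in chest 3 | the guide opened chest 1) = (1/3) / (13/27) = 9/13.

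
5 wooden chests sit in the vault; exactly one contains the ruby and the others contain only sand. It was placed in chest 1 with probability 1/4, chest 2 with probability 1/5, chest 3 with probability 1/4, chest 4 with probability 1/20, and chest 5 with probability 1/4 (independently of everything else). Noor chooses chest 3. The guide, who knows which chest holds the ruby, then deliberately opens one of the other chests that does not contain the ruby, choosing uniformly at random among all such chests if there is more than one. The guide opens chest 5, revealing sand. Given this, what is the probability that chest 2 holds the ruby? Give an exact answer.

16/55

Condition on the true location of the ruby.
If it is in chest 1 (prior 1/4): the guide has 3 equally likely choices, so probability 1/3; weight (1/4)·(1/3) = 1/12.
If it is in chest 2 (prior 1/5): the guide has 3 equally likely choices, so probability 1/3; weight (1/5)·(1/3) = 1/15.
If it is in chest 3 (prior 1/4): the guide has 4 equally likely choices, so probability 1/4; weight (1/4)·(1/4) = 1/16.
If it is in chest 4 (prior 1/20): the guide has 3 equally likely choices, so probability 1/3; weight (1/20)·(1/3) = 1/60.
If it is in chest 5 (prior 1/4): the guide opened chest 5, so this case is ruled out; weight (1/4)·0 = 0.
The weights sum to 11/48.
So P(the ruby in chest 2 | the guide opened chest 5) = (1/15) / (11/48) = 16/55.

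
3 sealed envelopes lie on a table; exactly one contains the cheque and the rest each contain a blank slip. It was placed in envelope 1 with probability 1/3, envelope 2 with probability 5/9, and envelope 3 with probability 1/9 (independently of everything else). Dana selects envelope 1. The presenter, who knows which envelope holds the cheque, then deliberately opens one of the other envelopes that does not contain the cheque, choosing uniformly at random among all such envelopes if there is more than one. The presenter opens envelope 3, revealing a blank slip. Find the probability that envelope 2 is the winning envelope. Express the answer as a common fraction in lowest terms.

Apply Bayes' rule, conditioning on where the cheque actually is.
If it is in envelope 1 (prior 1/3): the presenter has 2 equally likely choices, so probability 1/2; weight (1/3)·(1/2) = 1/6.
If it is in envelope 2 (prior 5/9): the presenter has no choice, probability 1; weight (5/9)·1 = 5/9.
If it is in envelope 3 (prior 1/9): the presenter opened envelope 3, so this case is ruled out; weight (1/9)·0 = 0.
The weights sum to 13/18.
So P(the cheque in envelope 2 | the presenter opened envelope 3) = (5/9) / (13/18) = 10/13.

10/13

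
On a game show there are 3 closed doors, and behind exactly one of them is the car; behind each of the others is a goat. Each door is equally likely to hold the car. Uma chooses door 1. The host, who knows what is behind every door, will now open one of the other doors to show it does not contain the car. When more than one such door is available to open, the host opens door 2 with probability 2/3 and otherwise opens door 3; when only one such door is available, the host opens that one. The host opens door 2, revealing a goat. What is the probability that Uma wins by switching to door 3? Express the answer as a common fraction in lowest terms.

3/5

Consider each possible location of the car in turn.
If it is behind door 1 (prior 1/3): door 2 is available, opened with probability 2/3; weight (1/3)·(2/3) = 2/9.
If it is behind door 2 (prior 1/3): the host opened door 2, so this case is ruled out; weight (1/3)·0 = 0.
If it is behind door 3 (prior 1/3): only door 2 is available, probability 1; weight (1/3)·1 = 1/3.
The weights sum to 5/9.
So P(the car behind door 3 | the host opened door 2) = (1/3) / (5/9) = 3/5.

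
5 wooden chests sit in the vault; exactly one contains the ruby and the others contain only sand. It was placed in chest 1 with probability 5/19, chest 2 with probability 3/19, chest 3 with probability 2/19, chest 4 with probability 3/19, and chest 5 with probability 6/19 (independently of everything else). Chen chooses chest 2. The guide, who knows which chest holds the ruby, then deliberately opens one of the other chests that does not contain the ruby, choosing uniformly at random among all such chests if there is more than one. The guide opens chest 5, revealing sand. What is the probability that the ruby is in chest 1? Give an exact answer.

Apply Bayes' rule, conditioning on where the ruby actually is.
If it is in chest 1 (prior 5/19): the guide has 3 equally likely choices, so probability 1/3; weight (5/19)·(1/3) = 5/57.
If it is in chest 2 (prior 3/19): the guide has 4 equally likely choices, so probability 1/4; weight (3/19)·(1/4) = 3/76.
If it is in chest 3 (prior 2/19): the guide has 3 equally likely choices, so probability 1/3; weight (2/19)·(1/3) = 2/57.
If it is in chest 4 (prior 3/19): the guide has 3 equally likely choices, so probability 1/3; weight (3/19)·(1/3) = 1/19.
If it is in chest 5 (prior 6/19): the guide opened chest 5, so this case is ruled out; weight (6/19)·0 = 0.
The weights sum to 49/228.
So P(the ruby in chest 1 | the guide opened chest 5) = (5/57) / (49/228) = 20/49.

20/49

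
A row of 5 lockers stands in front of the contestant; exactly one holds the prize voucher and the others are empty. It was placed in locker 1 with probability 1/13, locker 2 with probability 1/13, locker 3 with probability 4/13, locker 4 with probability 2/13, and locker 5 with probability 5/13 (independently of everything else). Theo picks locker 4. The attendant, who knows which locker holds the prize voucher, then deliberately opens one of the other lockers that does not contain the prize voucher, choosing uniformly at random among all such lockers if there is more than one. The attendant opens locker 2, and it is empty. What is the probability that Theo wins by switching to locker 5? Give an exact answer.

10/23

Condition on the true location of the prize voucher.
If it is in locker 1 (prior 1/13): the attendant has 3 equally likely choices, so probability 1/3; weight (1/13)·(1/3) = 1/39.
If it is in locker 2 (prior 1/13): the attendant opened locker 2, so this case is ruled out; weight (1/13)·0 = 0.
If it is in locker 3 (prior 4/13): the attendant has 3 equally likely choices, so probability 1/3; weight (4/13)·(1/3) = 4/39.
If it is in locker 4 (prior 2/13): the attendant has 4 equally likely choices, so probability 1/4; weight (2/13)·(1/4) = 1/26.
If it is in locker 5 (prior 5/13): the attendant has 3 equally likely choices, so probability 1/3; weight (5/13)·(1/3) = 5/39.
The weights sum to 23/78.
So P(the prize voucher in locker 5 | the attendant opened locker 2) = (5/39) / (23/78) = 10/23.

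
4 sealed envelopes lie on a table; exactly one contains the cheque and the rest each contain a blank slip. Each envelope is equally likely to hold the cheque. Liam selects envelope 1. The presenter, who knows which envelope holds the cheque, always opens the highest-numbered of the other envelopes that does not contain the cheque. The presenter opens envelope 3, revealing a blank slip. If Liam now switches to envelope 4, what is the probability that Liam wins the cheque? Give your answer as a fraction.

1

Consider each possible location of the cheque in turn.
If it is in either of envelopes 1 and 2 (prior 1/4 each): the presenter would have opened envelope 4 instead, probability 0; weight (1/4)·0 = 0 each.
If it is in envelope 3 (prior 1/4): the presenter opened envelope 3, so this case is ruled out; weight (1/4)·0 = 0.
If it is in envelope 4 (prior 1/4): envelope 3 is the highest-numbered option available, probability 1; weight (1/4)·1 = 1/4.
The weights sum to 1/4.
So P(the cheque in envelope 4 | the presenter opened envelope 3) = (1/4) / (1/4) = 1.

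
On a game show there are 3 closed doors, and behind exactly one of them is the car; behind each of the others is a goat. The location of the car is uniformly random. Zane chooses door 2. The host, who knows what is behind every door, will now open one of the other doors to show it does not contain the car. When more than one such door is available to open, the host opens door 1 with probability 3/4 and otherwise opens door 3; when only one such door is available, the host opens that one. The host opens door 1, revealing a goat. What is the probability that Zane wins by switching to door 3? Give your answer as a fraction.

Condition on the true location of the car.
If it is behind door 1 (prior 1/3): the host opened door 1, so this case is ruled out; weight (1/3)·0 = 0.
If it is behind door 2 (prior 1/3): door 1 is available, opened with probability 3/4; weight (1/3)·(3/4) = 1/4.
If it is behind door 3 (prior 1/3): only door 1 is available, probability 1; weight (1/3)·1 = 1/3.
The weights sum to 7/12.
So P(the car behind door 3 | the host opened door 1) = (1/3) / (7/12) = 4/7.

4/7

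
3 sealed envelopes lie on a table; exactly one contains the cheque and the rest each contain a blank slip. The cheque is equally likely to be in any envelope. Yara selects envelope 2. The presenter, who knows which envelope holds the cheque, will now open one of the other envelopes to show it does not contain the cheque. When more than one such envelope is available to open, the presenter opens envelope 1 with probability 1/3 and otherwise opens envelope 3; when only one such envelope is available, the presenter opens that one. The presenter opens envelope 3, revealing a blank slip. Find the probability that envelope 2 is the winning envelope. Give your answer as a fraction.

2/5

Consider each possible location of the cheque in turn.
If it is in envelope 1 (prior 1/3): only envelope 3 is available, probability 1; weight (1/3)·1 = 1/3.
If it is in envelope 2 (prior 1/3): envelope 1 is available but not opened, probability 2/3; weight (1/3)·(2/3) = 2/9.
If it is in envelope 3 (prior 1/3): the presenter opened envelope 3, so this case is ruled out; weight (1/3)·0 = 0.
The weights sum to 5/9.
So P(the cheque in envelope 2 | the presenter opened envelope 3) = (2/9) / (5/9) = 2/5.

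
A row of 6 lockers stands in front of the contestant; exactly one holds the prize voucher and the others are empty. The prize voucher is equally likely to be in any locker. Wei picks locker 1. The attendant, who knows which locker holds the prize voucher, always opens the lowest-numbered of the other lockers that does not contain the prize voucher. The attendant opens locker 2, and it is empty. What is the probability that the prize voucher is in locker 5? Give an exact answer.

1/5

Consider each possible location of the prize voucher in turn.
If it is in any of lockers 1, 3, 4, 5, and 6 (prior 1/6 each): locker 2 is the lowest-numbered option available, probability 1; weight (1/6)·1 = 1/6 each.
If it is in locker 2 (prior 1/6): the attendant opened locker 2, so this case is ruled out; weight (1/6)·0 = 0.
The weights sum to 5/6.
So P(the prize voucher in locker 5 | the attendant opened locker 2) = (1/6) / (5/6) = 1/5.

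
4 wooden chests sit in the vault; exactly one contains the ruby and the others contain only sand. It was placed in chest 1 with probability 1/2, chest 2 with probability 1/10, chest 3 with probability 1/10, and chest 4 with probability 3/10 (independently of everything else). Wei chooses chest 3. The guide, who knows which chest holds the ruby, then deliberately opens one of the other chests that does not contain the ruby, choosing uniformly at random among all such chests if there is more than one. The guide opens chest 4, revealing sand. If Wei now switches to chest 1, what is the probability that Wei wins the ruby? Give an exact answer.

Condition on the true location of the ruby.
If it is in chest 1 (prior 1/2): the guide has 2 equally likely choices, so probability 1/2; weight (1/2)·(1/2) = 1/4.
If it is in chest 2 (prior 1/10): the guide has 2 equally likely choices, so probability 1/2; weight (1/10)·(1/2) = 1/20.
If it is in chest 3 (prior 1/10): the guide has 3 equally likely choices, so probability 1/3; weight (1/10)·(1/3) = 1/30.
If it is in chest 4 (prior 3/10): the guide opened chest 4, so this case is ruled out; weight (3/10)·0 = 0.
The weights sum to 1/3.
So P(the ruby in chest 1 | the guide opened chest 4) = (1/4) / (1/3) = 3/4.

3/4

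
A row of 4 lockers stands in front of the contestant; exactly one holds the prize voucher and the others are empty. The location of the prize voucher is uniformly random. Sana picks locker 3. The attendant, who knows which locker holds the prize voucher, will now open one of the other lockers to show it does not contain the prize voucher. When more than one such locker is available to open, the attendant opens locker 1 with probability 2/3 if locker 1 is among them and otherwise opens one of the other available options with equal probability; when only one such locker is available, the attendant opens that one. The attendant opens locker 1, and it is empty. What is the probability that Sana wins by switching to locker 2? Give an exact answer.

1/3

Consider each possible location of the prize voucher in turn.
If it is in locker 1 (prior 1/4): the attendant opened locker 1, so this case is ruled out; weight (1/4)·0 = 0.
If it is in any of lockers 2, 3, and 4 (prior 1/4 each): locker 1 is available, opened with probability 2/3; weight (1/4)·(2/3) = 1/6 each.
The weights sum to 1/2.
So P(the prize voucher in locker 2 | the attendant opened locker 1) = (1/6) / (1/2) = 1/3.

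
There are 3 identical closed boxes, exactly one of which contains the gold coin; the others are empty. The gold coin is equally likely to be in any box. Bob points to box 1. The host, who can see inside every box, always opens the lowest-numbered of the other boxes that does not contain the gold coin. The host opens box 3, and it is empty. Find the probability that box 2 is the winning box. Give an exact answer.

Consider each possible location of the gold coin in turn.
If it is in box 1 (prior 1/3): the host would have opened box 2 instead, probability 0; weight (1/3)·0 = 0.
If it is in box 2 (prior 1/3): box 3 is the lowest-numbered option available, probability 1; weight (1/3)·1 = 1/3.
If it is in box 3 (prior 1/3): the host opened box 3, so this case is ruled out; weight (1/3)·0 = 0.
The weights sum to 1/3.
So P(the gold coin in box 2 | the host opened box 3) = (1/3) / (1/3) = 1.

1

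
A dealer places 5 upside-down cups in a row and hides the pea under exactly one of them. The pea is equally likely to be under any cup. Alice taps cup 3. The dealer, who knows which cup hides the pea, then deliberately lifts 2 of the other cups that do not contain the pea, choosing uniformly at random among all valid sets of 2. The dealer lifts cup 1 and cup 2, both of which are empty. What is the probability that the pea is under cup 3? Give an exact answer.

Consider each possible location of the pea in turn.
If it is under either of cups 1 and 2 (prior 1/5 each): that cup was opened and seen not to hold the prize — ruled out; weight (1/5)·0 = 0 each.
If it is under cup 3 (prior 1/5): the dealer has 6 equally likely choices, so probability 1/6; weight (1/5)·(1/6) = 1/30.
If it is under either of cups 4 and 5 (prior 1/5 each): the dealer has 3 equally likely choices, so probability 1/3; weight (1/5)·(1/3) = 1/15 each.
The weights sum to 1/6.
So P(the pea under cup 3 | the dealer opened cup 1 and cup 2) = (1/30) / (1/6) = 1/5.

1/5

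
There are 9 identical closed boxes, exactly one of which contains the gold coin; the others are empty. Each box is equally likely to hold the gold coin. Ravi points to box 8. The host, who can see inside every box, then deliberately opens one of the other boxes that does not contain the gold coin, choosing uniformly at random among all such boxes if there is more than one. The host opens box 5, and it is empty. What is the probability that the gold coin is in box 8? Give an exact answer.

1/9

Consider each possible location of the gold coin in turn.
If it is in any of boxes 1, 2, 3, 4, 6, 7, and 9 (prior 1/9 each): the host has 7 equally likely choices, so probability 1/7; weight (1/9)·(1/7) = 1/63 each.
If it is in box 5 (prior 1/9): the host opened box 5, so this case is ruled out; weight (1/9)·0 = 0.
If it is in box 8 (prior 1/9): the host has 8 equally likely choices, so probability 1/8; weight (1/9)·(1/8) = 1/72.
The weights sum to 1/8.
So P(the gold coin in box 8 | the host opened box 5) = (1/72) / (1/8) = 1/9.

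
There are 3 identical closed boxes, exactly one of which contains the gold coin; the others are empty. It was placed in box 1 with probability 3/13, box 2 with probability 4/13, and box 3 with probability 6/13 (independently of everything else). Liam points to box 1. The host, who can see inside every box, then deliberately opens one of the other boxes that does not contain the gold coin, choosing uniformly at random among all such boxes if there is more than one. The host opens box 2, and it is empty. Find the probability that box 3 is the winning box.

4/5

Condition on the true location of the gold coin.
If it is in box 1 (prior 3/13): the host has 2 equally likely choices, so probability 1/2; weight (3/13)·(1/2) = 3/26.
If it is in box 2 (prior 4/13): the host opened box 2, so this case is ruled out; weight (4/13)·0 = 0.
If it is in box 3 (prior 6/13): the host has no choice, probability 1; weight (6/13)·1 = 6/13.
The weights sum to 15/26.
So P(the gold coin in box 3 | the host opened box 2) = (6/13) / (15/26) = 4/5.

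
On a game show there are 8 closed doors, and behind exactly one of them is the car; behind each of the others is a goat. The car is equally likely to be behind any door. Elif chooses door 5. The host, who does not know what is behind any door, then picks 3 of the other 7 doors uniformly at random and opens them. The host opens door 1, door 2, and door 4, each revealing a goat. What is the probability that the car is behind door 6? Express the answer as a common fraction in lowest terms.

1/5

Because the host chose which doors to open without knowing where the car is, the choice is independent of the prize location. Learning that none of the 3 opened doors holds the car simply rules out those 3 locations and leaves the remaining 5 doors still equally likely by symmetry.
So P(the car behind door 6) = 1/5.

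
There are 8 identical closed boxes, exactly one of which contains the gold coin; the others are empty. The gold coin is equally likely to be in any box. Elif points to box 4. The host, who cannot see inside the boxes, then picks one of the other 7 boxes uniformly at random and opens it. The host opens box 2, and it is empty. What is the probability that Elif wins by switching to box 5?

1/7

Because the host chose which box to open without knowing where the gold coin is, the choice is independent of the prize location. Learning that box 2 does not hold the gold coin simply rules out that one location and leaves the remaining 7 boxes still equally likely by symmetry.
So P(the gold coin in box 5) = 1/7.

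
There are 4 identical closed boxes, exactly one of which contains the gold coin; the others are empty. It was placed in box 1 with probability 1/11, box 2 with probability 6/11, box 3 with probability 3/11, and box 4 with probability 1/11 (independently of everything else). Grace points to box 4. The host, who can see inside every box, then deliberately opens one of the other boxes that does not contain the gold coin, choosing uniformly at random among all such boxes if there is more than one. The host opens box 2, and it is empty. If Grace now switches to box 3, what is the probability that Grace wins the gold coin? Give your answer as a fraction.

Apply Bayes' rule, conditioning on where the gold coin actually is.
If it is in box 1 (prior 1/11): the host has 2 equally likely choices, so probability 1/2; weight (1/11)·(1/2) = 1/22.
If it is in box 2 (prior 6/11): the host opened box 2, so this case is ruled out; weight (6/11)·0 = 0.
If it is in box 3 (prior 3/11): the host has 2 equally likely choices, so probability 1/2; weight (3/11)·(1/2) = 3/22.
If it is in box 4 (prior 1/11): the host has 3 equally likely choices, so probability 1/3; weight (1/11)·(1/3) = 1/33.
The weights sum to 7/33.
So P(the gold coin in box 3 | the host opened box 2) = (3/22) / (7/33) = 9/14.

9/14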